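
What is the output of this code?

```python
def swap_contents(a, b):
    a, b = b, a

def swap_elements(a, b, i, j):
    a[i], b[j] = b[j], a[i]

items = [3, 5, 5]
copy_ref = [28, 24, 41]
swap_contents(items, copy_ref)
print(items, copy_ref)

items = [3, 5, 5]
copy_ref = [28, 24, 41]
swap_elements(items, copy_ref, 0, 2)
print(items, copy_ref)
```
[3, 5, 5] [28, 24, 41]
[41, 5, 5] [28, 24, 3]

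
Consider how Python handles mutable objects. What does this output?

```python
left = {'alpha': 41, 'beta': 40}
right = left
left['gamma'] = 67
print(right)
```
{'alpha': 41, 'beta': 40, 'gamma': 67}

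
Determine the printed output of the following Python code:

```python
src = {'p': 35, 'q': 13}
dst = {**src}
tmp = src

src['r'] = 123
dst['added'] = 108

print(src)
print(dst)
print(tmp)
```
{'p': 35, 'q': 13, 'r': 123}
{'p': 35, 'q': 13, 'added': 108}
{'p': 35, 'q': 13, 'r': 123}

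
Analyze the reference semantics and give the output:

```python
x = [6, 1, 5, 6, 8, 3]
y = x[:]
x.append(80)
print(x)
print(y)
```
[6, 1, 5, 6, 8, 3, 80]
[6, 1, 5, 6, 8, 3]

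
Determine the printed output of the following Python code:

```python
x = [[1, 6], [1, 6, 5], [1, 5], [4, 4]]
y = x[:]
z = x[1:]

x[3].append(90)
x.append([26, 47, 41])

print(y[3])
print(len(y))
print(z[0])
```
[4, 4, 90]
4
[1, 6, 5]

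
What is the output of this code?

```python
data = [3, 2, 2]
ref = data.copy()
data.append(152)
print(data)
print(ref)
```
[3, 2, 2, 152]
[3, 2, 2]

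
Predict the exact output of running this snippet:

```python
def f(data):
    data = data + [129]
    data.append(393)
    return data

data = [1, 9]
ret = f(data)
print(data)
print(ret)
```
[1, 9]
[1, 9, 129, 393]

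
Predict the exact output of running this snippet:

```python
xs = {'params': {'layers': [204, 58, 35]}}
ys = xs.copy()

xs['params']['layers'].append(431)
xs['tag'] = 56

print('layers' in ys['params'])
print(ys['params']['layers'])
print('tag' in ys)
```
True
[204, 58, 35, 431]
False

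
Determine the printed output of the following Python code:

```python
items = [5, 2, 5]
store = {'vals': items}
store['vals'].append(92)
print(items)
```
[5, 2, 5, 92]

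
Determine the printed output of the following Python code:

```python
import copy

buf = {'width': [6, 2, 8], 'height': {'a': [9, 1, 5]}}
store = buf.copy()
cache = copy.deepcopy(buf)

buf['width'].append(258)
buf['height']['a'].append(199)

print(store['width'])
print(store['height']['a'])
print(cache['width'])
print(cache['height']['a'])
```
[6, 2, 8, 258]
[9, 1, 5, 199]
[6, 2, 8]
[9, 1, 5]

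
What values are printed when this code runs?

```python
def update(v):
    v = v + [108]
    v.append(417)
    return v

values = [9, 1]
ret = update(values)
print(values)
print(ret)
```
[9, 1]
[9, 1, 108, 417]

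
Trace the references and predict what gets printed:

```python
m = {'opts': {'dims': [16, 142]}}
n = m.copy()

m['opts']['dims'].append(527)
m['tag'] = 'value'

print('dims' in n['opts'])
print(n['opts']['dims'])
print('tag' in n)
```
True
[16, 142, 527]
False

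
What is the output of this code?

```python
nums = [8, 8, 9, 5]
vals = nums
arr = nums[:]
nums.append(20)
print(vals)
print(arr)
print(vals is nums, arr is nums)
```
[8, 8, 9, 5, 20]
[8, 8, 9, 5]
True False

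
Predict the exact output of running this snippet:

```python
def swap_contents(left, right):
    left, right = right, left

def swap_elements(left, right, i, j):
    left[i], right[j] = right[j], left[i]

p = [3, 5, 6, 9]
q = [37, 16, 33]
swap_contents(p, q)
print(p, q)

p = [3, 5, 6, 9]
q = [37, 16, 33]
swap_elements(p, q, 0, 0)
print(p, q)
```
[3, 5, 6, 9] [37, 16, 33]
[37, 5, 6, 9] [3, 16, 33]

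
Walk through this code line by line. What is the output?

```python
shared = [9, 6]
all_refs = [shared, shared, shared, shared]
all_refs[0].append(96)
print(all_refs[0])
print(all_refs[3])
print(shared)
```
[9, 6, 96]
[9, 6, 96]
[9, 6, 96]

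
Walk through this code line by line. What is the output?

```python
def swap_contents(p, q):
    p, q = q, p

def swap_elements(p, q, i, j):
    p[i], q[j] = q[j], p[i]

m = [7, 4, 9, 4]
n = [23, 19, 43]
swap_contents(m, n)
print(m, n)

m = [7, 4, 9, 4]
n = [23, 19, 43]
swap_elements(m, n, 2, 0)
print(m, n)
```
[7, 4, 9, 4] [23, 19, 43]
[7, 4, 23, 4] [9, 19, 43]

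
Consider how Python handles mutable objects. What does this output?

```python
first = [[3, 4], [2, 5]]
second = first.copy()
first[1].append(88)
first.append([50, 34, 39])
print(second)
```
[[3, 4], [2, 5, 88]]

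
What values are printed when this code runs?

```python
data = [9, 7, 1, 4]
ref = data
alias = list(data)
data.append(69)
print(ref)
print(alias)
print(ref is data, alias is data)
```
[9, 7, 1, 4, 69]
[9, 7, 1, 4]
True False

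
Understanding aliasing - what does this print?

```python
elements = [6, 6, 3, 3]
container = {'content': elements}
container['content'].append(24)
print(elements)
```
[6, 6, 3, 3, 24]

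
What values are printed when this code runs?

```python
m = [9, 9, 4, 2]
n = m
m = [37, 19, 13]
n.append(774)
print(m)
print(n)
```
[37, 19, 13]
[9, 9, 4, 2, 774]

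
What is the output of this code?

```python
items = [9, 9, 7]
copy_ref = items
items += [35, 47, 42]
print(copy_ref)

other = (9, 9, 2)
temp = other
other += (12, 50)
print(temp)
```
[9, 9, 7, 35, 47, 42]
(9, 9, 2)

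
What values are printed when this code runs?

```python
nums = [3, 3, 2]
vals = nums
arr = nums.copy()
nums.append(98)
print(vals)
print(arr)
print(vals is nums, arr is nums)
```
[3, 3, 2, 98]
[3, 3, 2]
True False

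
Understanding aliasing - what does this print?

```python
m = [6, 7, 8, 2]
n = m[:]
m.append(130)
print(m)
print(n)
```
[6, 7, 8, 2, 130]
[6, 7, 8, 2]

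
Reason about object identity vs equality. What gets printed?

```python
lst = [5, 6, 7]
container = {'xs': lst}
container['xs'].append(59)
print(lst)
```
[5, 6, 7, 59]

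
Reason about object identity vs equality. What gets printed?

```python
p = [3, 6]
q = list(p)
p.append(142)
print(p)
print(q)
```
[3, 6, 142]
[3, 6]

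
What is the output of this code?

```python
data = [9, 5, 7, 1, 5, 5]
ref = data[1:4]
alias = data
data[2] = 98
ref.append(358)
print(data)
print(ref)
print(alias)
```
[9, 5, 98, 1, 5, 5]
[5, 7, 1, 358]
[9, 5, 98, 1, 5, 5]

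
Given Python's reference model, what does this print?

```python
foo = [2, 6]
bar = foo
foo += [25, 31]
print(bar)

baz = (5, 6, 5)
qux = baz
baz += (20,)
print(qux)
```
[2, 6, 25, 31]
(5, 6, 5)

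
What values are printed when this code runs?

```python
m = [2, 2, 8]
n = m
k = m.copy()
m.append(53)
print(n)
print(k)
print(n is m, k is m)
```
[2, 2, 8, 53]
[2, 2, 8]
True False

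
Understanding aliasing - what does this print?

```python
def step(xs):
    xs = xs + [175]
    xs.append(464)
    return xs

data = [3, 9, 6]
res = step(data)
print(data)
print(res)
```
[3, 9, 6]
[3, 9, 6, 175, 464]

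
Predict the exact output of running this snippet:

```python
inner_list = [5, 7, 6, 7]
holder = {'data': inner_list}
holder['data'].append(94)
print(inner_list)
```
[5, 7, 6, 7, 94]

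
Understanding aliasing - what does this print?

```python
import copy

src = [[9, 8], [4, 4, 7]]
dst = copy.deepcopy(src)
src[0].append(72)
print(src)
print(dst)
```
[[9, 8, 72], [4, 4, 7]]
[[9, 8], [4, 4, 7]]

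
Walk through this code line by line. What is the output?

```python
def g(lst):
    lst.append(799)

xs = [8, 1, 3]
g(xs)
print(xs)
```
[8, 1, 3, 799]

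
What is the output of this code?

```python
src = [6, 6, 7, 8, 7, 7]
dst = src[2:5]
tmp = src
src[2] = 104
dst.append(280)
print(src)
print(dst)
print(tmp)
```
[6, 6, 104, 8, 7, 7]
[7, 8, 7, 280]
[6, 6, 104, 8, 7, 7]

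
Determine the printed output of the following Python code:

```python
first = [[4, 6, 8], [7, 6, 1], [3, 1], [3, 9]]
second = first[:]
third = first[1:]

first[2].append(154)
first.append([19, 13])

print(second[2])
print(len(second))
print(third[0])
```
[3, 1, 154]
4
[7, 6, 1]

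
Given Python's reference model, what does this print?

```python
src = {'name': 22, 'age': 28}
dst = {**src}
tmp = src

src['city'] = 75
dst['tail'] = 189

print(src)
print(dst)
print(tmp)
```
{'name': 22, 'age': 28, 'city': 75}
{'name': 22, 'age': 28, 'tail': 189}
{'name': 22, 'age': 28, 'city': 75}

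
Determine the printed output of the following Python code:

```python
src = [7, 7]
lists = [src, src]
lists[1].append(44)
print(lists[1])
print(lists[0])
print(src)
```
[7, 7, 44]
[7, 7, 44]
[7, 7, 44]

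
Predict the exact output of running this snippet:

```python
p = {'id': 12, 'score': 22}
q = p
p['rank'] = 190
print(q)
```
{'id': 12, 'score': 22, 'rank': 190}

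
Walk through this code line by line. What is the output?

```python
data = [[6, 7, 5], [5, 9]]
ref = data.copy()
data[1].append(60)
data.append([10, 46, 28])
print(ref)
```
[[6, 7, 5], [5, 9, 60]]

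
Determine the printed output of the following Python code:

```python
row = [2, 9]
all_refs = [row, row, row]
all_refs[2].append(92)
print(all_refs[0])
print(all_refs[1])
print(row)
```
[2, 9, 92]
[2, 9, 92]
[2, 9, 92]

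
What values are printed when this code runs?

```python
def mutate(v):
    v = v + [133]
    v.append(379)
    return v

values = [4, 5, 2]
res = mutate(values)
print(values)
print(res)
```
[4, 5, 2]
[4, 5, 2, 133, 379]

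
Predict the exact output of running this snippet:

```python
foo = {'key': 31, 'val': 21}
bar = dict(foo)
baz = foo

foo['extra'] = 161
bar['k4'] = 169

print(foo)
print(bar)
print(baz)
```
{'key': 31, 'val': 21, 'extra': 161}
{'key': 31, 'val': 21, 'k4': 169}
{'key': 31, 'val': 21, 'extra': 161}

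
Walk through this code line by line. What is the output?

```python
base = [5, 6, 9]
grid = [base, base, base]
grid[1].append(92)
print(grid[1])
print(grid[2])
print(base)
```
[5, 6, 9, 92]
[5, 6, 9, 92]
[5, 6, 9, 92]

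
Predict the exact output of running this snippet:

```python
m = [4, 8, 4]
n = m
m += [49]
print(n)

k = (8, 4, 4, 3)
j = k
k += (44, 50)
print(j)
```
[4, 8, 4, 49]
(8, 4, 4, 3)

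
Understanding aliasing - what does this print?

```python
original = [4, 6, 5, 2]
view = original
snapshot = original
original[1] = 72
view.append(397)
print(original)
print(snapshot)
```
[4, 72, 5, 2, 397]
[4, 72, 5, 2, 397]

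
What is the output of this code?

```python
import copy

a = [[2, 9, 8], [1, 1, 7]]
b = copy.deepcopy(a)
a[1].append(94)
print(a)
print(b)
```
[[2, 9, 8], [1, 1, 7, 94]]
[[2, 9, 8], [1, 1, 7]]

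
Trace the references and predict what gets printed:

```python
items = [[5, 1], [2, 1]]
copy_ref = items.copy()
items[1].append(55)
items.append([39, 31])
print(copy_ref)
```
[[5, 1], [2, 1, 55]]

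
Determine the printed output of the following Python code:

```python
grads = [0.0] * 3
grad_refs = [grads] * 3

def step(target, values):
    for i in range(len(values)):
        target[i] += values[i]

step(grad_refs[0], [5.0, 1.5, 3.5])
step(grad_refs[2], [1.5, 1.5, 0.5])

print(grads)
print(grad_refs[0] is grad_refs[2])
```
[6.5, 3.0, 4.0]
True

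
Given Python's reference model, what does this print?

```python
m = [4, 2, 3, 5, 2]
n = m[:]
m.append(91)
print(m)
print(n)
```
[4, 2, 3, 5, 2, 91]
[4, 2, 3, 5, 2]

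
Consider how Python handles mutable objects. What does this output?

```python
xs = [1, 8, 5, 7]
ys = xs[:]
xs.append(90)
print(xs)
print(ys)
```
[1, 8, 5, 7, 90]
[1, 8, 5, 7]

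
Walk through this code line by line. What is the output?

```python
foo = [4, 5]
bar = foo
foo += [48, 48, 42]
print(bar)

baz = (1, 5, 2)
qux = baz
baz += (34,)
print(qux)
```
[4, 5, 48, 48, 42]
(1, 5, 2)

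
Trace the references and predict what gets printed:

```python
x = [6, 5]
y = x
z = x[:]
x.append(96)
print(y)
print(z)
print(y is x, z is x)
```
[6, 5, 96]
[6, 5]
True False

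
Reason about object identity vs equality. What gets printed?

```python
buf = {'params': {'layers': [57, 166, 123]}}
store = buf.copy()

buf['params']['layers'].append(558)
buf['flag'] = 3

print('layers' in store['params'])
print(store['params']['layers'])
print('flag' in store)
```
True
[57, 166, 123, 558]
False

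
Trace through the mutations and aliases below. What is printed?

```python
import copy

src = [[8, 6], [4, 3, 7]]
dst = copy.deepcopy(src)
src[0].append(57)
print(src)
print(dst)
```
[[8, 6, 57], [4, 3, 7]]
[[8, 6], [4, 3, 7]]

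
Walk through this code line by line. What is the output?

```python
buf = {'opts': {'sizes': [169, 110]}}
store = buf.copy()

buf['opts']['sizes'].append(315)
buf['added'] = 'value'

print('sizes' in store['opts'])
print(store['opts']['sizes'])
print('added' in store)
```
True
[169, 110, 315]
False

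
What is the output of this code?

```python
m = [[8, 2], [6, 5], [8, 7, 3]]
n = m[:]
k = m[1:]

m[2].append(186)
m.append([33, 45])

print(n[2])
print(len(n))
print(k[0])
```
[8, 7, 3, 186]
3
[6, 5]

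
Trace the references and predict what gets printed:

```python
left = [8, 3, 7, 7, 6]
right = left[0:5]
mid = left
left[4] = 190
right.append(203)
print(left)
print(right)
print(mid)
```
[8, 3, 7, 7, 190]
[8, 3, 7, 7, 6, 203]
[8, 3, 7, 7, 190]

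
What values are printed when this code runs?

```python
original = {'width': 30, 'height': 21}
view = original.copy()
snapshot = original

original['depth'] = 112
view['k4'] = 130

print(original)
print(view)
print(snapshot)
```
{'width': 30, 'height': 21, 'depth': 112}
{'width': 30, 'height': 21, 'k4': 130}
{'width': 30, 'height': 21, 'depth': 112}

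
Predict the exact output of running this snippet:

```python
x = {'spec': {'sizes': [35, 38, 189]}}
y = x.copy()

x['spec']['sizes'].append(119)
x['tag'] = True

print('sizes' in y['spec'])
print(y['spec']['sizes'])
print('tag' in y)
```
True
[35, 38, 189, 119]
False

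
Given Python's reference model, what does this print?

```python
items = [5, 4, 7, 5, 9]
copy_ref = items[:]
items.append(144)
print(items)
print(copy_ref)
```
[5, 4, 7, 5, 9, 144]
[5, 4, 7, 5, 9]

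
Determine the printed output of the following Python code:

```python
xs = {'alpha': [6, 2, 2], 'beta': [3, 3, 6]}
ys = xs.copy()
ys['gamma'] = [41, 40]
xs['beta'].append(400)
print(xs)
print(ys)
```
{'alpha': [6, 2, 2], 'beta': [3, 3, 6, 400]}
{'alpha': [6, 2, 2], 'beta': [3, 3, 6, 400], 'gamma': [41, 40]}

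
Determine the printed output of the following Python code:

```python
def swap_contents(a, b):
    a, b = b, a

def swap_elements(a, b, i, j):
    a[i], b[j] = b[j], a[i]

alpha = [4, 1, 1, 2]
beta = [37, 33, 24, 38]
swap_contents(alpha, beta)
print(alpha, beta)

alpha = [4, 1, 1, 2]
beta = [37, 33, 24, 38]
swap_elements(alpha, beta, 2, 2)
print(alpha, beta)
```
[4, 1, 1, 2] [37, 33, 24, 38]
[4, 1, 24, 2] [37, 33, 1, 38]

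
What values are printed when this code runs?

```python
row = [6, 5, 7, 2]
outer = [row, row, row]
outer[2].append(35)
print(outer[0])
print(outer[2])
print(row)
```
[6, 5, 7, 2, 35]
[6, 5, 7, 2, 35]
[6, 5, 7, 2, 35]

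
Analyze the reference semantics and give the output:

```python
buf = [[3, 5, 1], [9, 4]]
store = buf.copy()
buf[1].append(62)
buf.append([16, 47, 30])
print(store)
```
[[3, 5, 1], [9, 4, 62]]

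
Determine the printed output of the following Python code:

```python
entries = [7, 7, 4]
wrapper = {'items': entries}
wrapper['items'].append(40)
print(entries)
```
[7, 7, 4, 40]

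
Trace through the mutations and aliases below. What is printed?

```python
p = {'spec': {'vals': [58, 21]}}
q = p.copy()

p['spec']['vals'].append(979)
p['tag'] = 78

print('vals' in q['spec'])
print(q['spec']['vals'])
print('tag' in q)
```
True
[58, 21, 979]
False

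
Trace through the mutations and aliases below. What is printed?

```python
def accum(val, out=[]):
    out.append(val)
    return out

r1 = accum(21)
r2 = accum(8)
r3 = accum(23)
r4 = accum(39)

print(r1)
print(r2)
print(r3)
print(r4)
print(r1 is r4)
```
[21, 8, 23, 39]
[21, 8, 23, 39]
[21, 8, 23, 39]
[21, 8, 23, 39]
True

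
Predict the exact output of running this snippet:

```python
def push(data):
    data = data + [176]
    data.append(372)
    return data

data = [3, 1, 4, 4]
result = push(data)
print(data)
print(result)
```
[3, 1, 4, 4]
[3, 1, 4, 4, 176, 372]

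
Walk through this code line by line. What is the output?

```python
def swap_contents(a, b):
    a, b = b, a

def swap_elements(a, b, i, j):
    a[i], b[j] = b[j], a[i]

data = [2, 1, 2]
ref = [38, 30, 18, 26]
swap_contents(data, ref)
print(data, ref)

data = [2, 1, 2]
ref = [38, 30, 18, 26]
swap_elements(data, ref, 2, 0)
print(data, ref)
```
[2, 1, 2] [38, 30, 18, 26]
[2, 1, 38] [2, 30, 18, 26]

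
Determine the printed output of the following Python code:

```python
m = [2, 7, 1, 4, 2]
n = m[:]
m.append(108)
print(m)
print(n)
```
[2, 7, 1, 4, 2, 108]
[2, 7, 1, 4, 2]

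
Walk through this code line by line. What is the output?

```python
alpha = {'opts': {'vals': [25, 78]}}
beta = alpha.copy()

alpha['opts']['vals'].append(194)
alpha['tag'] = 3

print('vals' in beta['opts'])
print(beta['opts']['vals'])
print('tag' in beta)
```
True
[25, 78, 194]
False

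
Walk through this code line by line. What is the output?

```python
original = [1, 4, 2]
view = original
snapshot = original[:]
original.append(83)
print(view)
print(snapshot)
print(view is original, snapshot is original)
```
[1, 4, 2, 83]
[1, 4, 2]
True False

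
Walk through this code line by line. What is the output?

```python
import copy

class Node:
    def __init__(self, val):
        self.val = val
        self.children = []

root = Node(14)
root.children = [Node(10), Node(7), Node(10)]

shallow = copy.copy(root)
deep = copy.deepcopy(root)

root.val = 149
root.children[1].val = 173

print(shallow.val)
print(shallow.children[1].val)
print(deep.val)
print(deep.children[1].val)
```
14
173
14
7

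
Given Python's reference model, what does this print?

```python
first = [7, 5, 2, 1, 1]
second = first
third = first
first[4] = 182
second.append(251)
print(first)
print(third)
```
[7, 5, 2, 1, 182, 251]
[7, 5, 2, 1, 182, 251]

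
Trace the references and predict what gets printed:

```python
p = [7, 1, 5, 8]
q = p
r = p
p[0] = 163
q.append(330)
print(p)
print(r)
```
[163, 1, 5, 8, 330]
[163, 1, 5, 8, 330]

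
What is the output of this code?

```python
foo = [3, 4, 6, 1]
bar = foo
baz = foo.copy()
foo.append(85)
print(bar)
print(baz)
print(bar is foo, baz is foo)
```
[3, 4, 6, 1, 85]
[3, 4, 6, 1]
True False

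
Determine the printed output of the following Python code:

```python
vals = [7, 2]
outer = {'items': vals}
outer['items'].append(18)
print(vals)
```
[7, 2, 18]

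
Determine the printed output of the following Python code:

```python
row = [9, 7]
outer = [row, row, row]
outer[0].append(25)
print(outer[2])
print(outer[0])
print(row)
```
[9, 7, 25]
[9, 7, 25]
[9, 7, 25]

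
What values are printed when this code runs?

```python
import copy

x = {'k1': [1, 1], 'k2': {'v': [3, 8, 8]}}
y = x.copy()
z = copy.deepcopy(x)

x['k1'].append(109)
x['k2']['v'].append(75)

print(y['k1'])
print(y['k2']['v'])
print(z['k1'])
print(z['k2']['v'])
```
[1, 1, 109]
[3, 8, 8, 75]
[1, 1]
[3, 8, 8]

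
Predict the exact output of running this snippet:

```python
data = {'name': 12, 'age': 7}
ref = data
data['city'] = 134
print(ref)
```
{'name': 12, 'age': 7, 'city': 134}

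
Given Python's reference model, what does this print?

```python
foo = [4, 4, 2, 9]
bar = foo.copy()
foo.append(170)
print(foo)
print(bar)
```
[4, 4, 2, 9, 170]
[4, 4, 2, 9]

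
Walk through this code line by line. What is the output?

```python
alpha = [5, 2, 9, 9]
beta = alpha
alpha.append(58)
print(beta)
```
[5, 2, 9, 9, 58]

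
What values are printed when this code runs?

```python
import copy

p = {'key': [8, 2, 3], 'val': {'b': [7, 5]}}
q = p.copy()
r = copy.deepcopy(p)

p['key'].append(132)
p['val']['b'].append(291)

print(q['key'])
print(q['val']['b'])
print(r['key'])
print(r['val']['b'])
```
[8, 2, 3, 132]
[7, 5, 291]
[8, 2, 3]
[7, 5]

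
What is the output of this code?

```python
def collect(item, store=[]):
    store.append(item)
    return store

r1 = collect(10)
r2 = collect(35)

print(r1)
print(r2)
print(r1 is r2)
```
[10, 35]
[10, 35]
True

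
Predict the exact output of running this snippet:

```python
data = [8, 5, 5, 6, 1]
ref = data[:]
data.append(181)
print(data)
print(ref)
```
[8, 5, 5, 6, 1, 181]
[8, 5, 5, 6, 1]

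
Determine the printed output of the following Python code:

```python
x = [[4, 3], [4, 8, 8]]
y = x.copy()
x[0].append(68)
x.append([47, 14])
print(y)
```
[[4, 3, 68], [4, 8, 8]]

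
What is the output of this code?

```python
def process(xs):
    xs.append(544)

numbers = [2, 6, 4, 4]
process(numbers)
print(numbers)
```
[2, 6, 4, 4, 544]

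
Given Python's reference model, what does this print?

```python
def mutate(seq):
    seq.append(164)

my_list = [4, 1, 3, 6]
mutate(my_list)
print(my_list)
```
[4, 1, 3, 6, 164]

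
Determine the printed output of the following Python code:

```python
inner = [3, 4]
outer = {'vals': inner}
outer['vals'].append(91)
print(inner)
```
[3, 4, 91]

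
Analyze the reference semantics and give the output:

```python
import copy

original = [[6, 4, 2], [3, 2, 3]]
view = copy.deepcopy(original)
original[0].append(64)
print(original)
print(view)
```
[[6, 4, 2, 64], [3, 2, 3]]
[[6, 4, 2], [3, 2, 3]]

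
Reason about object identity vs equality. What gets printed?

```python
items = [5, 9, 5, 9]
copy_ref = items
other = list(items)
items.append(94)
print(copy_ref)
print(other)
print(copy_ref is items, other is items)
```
[5, 9, 5, 9, 94]
[5, 9, 5, 9]
True False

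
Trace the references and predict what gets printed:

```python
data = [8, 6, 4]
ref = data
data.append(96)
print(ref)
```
[8, 6, 4, 96]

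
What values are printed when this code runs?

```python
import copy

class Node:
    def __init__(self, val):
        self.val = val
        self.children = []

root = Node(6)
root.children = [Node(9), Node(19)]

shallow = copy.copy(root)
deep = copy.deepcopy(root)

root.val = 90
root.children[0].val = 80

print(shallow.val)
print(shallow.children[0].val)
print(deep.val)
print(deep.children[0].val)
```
6
80
6
9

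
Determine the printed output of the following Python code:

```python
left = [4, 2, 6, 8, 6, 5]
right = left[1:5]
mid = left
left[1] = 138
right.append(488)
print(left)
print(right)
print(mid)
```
[4, 138, 6, 8, 6, 5]
[2, 6, 8, 6, 488]
[4, 138, 6, 8, 6, 5]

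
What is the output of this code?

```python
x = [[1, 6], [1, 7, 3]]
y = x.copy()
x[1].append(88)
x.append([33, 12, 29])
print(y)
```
[[1, 6], [1, 7, 3, 88]]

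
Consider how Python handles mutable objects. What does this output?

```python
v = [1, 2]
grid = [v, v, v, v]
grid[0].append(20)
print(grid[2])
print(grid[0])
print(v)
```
[1, 2, 20]
[1, 2, 20]
[1, 2, 20]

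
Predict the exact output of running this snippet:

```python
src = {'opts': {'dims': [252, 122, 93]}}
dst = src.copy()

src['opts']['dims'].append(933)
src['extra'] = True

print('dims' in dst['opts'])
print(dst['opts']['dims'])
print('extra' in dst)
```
True
[252, 122, 93, 933]
False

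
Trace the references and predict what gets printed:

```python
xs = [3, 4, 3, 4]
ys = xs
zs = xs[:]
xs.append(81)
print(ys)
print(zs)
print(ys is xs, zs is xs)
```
[3, 4, 3, 4, 81]
[3, 4, 3, 4]
True False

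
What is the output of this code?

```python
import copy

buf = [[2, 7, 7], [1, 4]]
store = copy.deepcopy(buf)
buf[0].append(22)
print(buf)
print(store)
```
[[2, 7, 7, 22], [1, 4]]
[[2, 7, 7], [1, 4]]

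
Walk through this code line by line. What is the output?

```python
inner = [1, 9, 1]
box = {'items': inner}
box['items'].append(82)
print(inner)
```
[1, 9, 1, 82]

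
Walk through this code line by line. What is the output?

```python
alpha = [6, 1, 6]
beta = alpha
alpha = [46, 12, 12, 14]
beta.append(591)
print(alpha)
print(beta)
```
[46, 12, 12, 14]
[6, 1, 6, 591]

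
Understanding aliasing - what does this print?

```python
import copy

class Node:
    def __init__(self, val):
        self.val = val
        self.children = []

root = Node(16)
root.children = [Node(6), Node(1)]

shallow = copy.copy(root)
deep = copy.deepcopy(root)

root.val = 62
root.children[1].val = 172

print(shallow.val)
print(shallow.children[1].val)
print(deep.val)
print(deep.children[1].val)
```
16
172
16
1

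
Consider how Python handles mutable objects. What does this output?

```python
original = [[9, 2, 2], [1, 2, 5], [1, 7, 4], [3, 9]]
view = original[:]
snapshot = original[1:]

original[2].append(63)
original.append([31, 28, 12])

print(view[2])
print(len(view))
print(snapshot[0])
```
[1, 7, 4, 63]
4
[1, 2, 5]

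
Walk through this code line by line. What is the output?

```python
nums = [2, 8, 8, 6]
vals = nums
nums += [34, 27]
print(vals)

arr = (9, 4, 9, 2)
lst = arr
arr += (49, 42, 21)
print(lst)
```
[2, 8, 8, 6, 34, 27]
(9, 4, 9, 2)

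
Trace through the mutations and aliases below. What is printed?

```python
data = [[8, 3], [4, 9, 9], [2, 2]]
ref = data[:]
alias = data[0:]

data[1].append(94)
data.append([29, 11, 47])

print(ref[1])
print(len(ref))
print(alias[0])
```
[4, 9, 9, 94]
3
[8, 3]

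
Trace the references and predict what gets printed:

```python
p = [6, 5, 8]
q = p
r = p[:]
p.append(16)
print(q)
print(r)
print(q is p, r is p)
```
[6, 5, 8, 16]
[6, 5, 8]
True False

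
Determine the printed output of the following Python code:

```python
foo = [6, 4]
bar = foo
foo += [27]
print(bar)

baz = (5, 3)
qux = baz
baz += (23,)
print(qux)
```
[6, 4, 27]
(5, 3)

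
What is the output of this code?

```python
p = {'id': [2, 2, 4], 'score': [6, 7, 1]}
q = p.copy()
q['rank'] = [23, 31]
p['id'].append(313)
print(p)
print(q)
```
{'id': [2, 2, 4, 313], 'score': [6, 7, 1]}
{'id': [2, 2, 4, 313], 'score': [6, 7, 1], 'rank': [23, 31]}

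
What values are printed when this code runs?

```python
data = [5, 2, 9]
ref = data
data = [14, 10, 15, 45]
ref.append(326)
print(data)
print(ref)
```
[14, 10, 15, 45]
[5, 2, 9, 326]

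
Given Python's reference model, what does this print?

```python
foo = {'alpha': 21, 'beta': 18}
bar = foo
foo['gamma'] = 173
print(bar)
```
{'alpha': 21, 'beta': 18, 'gamma': 173}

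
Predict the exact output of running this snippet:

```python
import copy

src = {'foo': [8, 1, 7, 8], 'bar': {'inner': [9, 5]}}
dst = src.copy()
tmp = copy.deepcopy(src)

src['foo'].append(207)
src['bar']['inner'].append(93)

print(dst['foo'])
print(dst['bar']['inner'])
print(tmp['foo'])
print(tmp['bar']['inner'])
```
[8, 1, 7, 8, 207]
[9, 5, 93]
[8, 1, 7, 8]
[9, 5]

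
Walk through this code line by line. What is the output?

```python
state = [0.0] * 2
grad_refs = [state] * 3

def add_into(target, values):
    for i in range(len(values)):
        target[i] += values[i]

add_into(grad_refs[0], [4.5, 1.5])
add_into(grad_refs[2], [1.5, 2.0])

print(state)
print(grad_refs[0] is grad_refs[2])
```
[6.0, 3.5]
True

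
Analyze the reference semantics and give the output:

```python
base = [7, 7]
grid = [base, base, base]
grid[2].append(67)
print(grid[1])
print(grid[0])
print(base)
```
[7, 7, 67]
[7, 7, 67]
[7, 7, 67]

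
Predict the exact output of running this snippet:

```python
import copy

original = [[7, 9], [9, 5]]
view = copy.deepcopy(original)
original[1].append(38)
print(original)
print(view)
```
[[7, 9], [9, 5, 38]]
[[7, 9], [9, 5]]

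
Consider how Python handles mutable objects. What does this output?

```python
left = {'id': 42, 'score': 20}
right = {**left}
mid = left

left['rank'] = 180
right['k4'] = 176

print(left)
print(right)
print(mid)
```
{'id': 42, 'score': 20, 'rank': 180}
{'id': 42, 'score': 20, 'k4': 176}
{'id': 42, 'score': 20, 'rank': 180}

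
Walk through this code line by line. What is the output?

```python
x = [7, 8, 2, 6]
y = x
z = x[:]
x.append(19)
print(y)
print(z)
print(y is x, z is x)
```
[7, 8, 2, 6, 19]
[7, 8, 2, 6]
True False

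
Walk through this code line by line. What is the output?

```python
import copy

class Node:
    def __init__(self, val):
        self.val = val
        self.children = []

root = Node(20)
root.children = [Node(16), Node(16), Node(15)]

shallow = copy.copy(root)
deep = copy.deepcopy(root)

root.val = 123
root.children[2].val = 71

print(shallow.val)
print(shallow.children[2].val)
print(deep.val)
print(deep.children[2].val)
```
20
71
20
15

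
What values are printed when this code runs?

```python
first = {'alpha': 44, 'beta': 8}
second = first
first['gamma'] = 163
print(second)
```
{'alpha': 44, 'beta': 8, 'gamma': 163}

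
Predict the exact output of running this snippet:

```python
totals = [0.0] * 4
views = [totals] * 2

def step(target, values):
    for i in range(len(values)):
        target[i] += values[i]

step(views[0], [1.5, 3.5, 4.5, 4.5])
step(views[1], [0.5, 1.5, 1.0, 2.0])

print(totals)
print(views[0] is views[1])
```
[2.0, 5.0, 5.5, 6.5]
True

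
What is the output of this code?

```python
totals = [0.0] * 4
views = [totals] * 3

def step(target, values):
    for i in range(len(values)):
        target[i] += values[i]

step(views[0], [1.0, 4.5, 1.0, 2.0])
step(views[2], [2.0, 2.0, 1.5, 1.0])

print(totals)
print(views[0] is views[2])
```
[3.0, 6.5, 2.5, 3.0]
True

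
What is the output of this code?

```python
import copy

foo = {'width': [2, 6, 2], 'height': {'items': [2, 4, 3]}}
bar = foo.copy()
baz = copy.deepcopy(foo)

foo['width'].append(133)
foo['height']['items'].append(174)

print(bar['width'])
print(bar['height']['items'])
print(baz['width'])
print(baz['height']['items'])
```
[2, 6, 2, 133]
[2, 4, 3, 174]
[2, 6, 2]
[2, 4, 3]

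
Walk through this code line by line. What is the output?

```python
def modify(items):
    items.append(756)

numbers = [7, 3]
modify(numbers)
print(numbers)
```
[7, 3, 756]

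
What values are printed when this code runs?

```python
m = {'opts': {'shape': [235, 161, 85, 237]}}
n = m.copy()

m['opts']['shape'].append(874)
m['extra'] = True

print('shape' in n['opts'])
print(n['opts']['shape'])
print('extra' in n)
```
True
[235, 161, 85, 237, 874]
False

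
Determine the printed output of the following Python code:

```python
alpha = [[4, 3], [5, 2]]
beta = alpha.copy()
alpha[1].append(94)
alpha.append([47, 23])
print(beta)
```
[[4, 3], [5, 2, 94]]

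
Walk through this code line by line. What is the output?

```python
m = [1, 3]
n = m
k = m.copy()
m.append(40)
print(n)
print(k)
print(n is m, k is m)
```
[1, 3, 40]
[1, 3]
True False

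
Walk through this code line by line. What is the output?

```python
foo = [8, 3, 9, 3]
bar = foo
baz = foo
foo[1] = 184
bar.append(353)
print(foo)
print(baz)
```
[8, 184, 9, 3, 353]
[8, 184, 9, 3, 353]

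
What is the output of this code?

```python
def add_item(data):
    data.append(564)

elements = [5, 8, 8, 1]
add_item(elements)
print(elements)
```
[5, 8, 8, 1, 564]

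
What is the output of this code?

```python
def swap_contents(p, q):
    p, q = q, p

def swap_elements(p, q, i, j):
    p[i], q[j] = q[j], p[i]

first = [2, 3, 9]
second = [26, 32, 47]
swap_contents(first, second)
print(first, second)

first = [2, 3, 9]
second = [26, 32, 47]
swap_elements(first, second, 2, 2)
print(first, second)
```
[2, 3, 9] [26, 32, 47]
[2, 3, 47] [26, 32, 9]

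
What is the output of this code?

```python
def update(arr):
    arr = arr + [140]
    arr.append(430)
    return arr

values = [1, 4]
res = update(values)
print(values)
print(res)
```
[1, 4]
[1, 4, 140, 430]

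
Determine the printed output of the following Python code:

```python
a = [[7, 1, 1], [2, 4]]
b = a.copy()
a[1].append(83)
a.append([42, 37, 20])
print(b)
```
[[7, 1, 1], [2, 4, 83]]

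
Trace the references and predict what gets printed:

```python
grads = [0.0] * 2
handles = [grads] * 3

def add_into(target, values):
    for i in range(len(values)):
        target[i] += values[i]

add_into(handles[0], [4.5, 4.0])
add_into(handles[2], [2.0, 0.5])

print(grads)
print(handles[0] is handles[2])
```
[6.5, 4.5]
True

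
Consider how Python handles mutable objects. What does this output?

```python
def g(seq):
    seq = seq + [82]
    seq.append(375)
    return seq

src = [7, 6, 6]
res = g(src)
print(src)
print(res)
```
[7, 6, 6]
[7, 6, 6, 82, 375]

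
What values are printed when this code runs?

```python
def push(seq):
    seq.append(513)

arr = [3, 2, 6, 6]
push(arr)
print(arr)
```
[3, 2, 6, 6, 513]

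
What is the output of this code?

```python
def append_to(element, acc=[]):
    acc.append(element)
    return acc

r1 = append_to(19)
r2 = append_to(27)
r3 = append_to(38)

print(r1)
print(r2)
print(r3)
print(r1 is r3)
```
[19, 27, 38]
[19, 27, 38]
[19, 27, 38]
True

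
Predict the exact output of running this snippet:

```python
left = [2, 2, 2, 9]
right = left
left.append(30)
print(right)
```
[2, 2, 2, 9, 30]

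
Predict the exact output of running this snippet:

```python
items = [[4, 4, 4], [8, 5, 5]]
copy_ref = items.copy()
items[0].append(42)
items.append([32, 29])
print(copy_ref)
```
[[4, 4, 4, 42], [8, 5, 5]]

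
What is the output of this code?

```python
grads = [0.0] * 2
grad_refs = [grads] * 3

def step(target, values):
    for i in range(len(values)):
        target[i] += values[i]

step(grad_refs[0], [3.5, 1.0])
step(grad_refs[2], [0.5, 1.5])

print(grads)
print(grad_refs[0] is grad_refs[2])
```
[4.0, 2.5]
True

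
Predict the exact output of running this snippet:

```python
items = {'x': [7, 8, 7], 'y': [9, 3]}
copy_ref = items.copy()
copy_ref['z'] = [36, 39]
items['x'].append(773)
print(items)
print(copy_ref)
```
{'x': [7, 8, 7, 773], 'y': [9, 3]}
{'x': [7, 8, 7, 773], 'y': [9, 3], 'z': [36, 39]}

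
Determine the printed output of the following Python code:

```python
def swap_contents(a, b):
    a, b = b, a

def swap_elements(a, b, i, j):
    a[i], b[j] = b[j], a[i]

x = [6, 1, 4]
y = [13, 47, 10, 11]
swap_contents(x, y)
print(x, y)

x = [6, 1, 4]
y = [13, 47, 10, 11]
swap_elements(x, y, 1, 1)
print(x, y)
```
[6, 1, 4] [13, 47, 10, 11]
[6, 47, 4] [13, 1, 10, 11]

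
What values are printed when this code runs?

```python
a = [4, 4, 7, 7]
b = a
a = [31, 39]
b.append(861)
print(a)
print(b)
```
[31, 39]
[4, 4, 7, 7, 861]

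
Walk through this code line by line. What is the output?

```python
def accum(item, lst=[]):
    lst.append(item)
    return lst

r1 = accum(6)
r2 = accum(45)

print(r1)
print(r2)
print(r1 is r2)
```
[6, 45]
[6, 45]
True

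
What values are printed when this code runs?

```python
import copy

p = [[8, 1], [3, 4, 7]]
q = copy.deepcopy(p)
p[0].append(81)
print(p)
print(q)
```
[[8, 1, 81], [3, 4, 7]]
[[8, 1], [3, 4, 7]]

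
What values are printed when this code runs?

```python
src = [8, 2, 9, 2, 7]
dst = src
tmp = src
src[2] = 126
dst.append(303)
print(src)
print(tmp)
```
[8, 2, 126, 2, 7, 303]
[8, 2, 126, 2, 7, 303]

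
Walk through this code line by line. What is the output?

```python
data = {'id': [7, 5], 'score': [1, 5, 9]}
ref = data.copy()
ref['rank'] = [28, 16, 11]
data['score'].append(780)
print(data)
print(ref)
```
{'id': [7, 5], 'score': [1, 5, 9, 780]}
{'id': [7, 5], 'score': [1, 5, 9, 780], 'rank': [28, 16, 11]}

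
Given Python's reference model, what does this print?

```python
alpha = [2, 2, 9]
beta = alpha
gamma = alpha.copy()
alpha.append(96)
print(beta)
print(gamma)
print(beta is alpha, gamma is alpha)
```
[2, 2, 9, 96]
[2, 2, 9]
True False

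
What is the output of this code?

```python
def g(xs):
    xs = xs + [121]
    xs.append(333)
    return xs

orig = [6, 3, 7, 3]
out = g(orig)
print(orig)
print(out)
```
[6, 3, 7, 3]
[6, 3, 7, 3, 121, 333]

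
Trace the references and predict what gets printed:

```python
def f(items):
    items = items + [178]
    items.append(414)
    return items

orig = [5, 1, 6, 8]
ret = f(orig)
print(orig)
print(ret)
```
[5, 1, 6, 8]
[5, 1, 6, 8, 178, 414]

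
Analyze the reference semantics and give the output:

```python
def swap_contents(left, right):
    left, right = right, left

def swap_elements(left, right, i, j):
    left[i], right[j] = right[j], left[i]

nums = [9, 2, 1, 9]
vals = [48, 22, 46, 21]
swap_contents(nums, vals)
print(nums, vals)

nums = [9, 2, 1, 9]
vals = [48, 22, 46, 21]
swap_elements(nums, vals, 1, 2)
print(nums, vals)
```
[9, 2, 1, 9] [48, 22, 46, 21]
[9, 46, 1, 9] [48, 22, 2, 21]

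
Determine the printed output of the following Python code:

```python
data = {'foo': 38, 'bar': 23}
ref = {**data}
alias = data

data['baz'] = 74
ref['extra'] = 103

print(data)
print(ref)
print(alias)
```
{'foo': 38, 'bar': 23, 'baz': 74}
{'foo': 38, 'bar': 23, 'extra': 103}
{'foo': 38, 'bar': 23, 'baz': 74}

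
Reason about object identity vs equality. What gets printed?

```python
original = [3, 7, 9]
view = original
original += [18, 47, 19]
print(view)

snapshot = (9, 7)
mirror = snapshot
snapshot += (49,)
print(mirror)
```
[3, 7, 9, 18, 47, 19]
(9, 7)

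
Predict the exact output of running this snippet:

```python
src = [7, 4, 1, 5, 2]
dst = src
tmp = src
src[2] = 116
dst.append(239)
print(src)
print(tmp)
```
[7, 4, 116, 5, 2, 239]
[7, 4, 116, 5, 2, 239]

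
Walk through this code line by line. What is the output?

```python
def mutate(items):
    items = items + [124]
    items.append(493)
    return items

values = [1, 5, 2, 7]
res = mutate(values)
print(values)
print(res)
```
[1, 5, 2, 7]
[1, 5, 2, 7, 124, 493]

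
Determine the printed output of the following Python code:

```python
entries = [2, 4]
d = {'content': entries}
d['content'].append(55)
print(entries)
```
[2, 4, 55]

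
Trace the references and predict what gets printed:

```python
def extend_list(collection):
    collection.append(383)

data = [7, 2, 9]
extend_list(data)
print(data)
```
[7, 2, 9, 383]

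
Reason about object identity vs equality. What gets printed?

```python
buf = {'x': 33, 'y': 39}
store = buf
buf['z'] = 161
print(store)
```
{'x': 33, 'y': 39, 'z': 161}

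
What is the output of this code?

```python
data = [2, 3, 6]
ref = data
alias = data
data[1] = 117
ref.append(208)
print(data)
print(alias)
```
[2, 117, 6, 208]
[2, 117, 6, 208]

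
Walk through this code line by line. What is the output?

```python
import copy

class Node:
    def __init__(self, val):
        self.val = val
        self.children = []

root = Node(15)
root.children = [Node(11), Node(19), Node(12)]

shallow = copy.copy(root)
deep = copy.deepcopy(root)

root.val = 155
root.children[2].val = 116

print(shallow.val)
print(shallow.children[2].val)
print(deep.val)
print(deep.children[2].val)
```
15
116
15
12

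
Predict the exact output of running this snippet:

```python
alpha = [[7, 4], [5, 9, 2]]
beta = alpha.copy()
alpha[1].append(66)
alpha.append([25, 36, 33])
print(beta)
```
[[7, 4], [5, 9, 2, 66]]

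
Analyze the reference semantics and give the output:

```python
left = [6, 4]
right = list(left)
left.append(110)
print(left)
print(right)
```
[6, 4, 110]
[6, 4]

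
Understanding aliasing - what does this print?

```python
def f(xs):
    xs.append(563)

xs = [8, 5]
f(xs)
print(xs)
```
[8, 5, 563]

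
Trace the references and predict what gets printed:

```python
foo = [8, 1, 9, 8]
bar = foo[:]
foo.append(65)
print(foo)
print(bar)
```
[8, 1, 9, 8, 65]
[8, 1, 9, 8]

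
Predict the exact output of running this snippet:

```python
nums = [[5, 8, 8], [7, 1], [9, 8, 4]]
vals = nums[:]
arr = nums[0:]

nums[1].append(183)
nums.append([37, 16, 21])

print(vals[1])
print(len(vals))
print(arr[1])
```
[7, 1, 183]
3
[7, 1, 183]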